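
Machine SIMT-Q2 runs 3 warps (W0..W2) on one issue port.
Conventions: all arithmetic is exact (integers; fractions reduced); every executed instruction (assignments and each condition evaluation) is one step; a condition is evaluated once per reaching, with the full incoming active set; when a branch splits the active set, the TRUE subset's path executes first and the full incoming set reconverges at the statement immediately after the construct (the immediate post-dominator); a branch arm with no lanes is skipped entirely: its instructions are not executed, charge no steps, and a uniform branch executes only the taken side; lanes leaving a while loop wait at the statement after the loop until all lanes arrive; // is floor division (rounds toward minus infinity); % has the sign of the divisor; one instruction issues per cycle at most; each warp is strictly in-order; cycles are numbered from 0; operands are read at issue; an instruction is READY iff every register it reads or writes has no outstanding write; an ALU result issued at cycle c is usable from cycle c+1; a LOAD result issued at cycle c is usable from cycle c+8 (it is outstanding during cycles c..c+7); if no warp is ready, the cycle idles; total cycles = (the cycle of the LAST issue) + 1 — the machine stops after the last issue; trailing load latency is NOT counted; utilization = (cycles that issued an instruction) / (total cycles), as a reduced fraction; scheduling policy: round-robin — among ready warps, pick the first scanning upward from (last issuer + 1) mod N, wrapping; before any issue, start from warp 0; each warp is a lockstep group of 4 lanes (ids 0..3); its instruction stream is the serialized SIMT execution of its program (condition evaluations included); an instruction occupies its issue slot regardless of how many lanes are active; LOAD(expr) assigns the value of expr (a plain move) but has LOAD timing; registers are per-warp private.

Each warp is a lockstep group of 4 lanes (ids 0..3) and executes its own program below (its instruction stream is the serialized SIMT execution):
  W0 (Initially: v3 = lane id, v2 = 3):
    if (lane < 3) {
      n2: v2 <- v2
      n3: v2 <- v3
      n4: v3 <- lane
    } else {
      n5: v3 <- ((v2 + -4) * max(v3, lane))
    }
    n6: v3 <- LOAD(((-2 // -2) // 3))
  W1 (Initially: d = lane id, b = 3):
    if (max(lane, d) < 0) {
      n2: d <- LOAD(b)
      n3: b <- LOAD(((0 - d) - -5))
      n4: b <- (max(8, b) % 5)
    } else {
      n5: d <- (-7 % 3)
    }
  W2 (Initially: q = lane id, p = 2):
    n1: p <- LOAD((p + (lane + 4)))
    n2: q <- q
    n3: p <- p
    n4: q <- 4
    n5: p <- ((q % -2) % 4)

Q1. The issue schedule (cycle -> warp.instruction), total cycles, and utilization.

cycle 0: W0.I0
cycle 1: W1.I0
cycle 2: W2.I0
cycle 3: W0.I1
cycle 4: W1.I1
cycle 5: W2.I1
cycle 6: W0.I2
cycle 7: W0.I3
cycle 8: W0.I4
cycle 9: W0.I5
cycle 10: W2.I2
cycle 11: W2.I3
cycle 12: W2.I4

Answer: 13 cycles, utilization 1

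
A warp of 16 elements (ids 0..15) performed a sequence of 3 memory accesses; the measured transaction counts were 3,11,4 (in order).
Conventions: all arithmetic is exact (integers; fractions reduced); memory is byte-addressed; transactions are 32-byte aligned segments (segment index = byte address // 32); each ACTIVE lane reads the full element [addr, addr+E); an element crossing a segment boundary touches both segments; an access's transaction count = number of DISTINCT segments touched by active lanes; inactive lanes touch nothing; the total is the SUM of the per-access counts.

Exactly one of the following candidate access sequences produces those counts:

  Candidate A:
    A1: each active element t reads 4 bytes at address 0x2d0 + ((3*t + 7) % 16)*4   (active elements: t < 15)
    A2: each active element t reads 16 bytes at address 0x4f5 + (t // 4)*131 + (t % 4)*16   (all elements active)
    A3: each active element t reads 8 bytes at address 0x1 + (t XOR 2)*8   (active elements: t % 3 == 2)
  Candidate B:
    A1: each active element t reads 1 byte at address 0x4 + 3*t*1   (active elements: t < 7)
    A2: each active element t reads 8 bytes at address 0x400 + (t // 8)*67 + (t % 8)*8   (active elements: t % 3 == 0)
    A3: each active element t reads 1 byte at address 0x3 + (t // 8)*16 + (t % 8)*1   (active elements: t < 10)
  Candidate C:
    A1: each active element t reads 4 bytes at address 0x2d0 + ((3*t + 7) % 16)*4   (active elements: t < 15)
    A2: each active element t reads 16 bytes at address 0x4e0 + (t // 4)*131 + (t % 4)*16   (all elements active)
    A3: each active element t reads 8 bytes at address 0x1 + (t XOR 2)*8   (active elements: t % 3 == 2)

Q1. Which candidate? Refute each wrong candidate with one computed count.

A: A2 gives 12 transactions, not 11
B: A1 gives 1 transaction, not 3
C: all counts match (3,11,4)

Answer: C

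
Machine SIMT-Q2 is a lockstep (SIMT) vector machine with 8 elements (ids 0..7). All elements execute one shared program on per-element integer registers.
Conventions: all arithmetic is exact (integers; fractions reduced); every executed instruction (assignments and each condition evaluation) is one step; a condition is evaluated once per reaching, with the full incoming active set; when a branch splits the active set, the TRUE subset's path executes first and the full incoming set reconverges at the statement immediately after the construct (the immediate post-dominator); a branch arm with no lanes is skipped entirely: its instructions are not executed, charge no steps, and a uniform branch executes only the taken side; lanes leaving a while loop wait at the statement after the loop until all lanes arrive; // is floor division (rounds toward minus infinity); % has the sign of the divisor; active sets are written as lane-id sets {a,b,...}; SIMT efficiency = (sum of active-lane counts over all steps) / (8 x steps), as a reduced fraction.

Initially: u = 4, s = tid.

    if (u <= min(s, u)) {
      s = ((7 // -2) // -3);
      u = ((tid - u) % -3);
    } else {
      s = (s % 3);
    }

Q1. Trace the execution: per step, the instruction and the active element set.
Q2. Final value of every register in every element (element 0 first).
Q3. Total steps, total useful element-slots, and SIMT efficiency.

step 0: eval (u <= min(s, u))        {0,1,2,3,4,5,6,7}
step 1: s <- ((7 // -2) // -3)       {4,5,6,7}
step 2: u <- ((tid - u) % -3)        {4,5,6,7}
step 3: s <- (s % 3)                 {0,1,2,3}

Answer: 4 steps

u: 4,4,4,4,0,-2,-1,0
s: 0,1,2,0,1,1,1,1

steps = 4; useful = 20; efficiency = 20/32 = 5/8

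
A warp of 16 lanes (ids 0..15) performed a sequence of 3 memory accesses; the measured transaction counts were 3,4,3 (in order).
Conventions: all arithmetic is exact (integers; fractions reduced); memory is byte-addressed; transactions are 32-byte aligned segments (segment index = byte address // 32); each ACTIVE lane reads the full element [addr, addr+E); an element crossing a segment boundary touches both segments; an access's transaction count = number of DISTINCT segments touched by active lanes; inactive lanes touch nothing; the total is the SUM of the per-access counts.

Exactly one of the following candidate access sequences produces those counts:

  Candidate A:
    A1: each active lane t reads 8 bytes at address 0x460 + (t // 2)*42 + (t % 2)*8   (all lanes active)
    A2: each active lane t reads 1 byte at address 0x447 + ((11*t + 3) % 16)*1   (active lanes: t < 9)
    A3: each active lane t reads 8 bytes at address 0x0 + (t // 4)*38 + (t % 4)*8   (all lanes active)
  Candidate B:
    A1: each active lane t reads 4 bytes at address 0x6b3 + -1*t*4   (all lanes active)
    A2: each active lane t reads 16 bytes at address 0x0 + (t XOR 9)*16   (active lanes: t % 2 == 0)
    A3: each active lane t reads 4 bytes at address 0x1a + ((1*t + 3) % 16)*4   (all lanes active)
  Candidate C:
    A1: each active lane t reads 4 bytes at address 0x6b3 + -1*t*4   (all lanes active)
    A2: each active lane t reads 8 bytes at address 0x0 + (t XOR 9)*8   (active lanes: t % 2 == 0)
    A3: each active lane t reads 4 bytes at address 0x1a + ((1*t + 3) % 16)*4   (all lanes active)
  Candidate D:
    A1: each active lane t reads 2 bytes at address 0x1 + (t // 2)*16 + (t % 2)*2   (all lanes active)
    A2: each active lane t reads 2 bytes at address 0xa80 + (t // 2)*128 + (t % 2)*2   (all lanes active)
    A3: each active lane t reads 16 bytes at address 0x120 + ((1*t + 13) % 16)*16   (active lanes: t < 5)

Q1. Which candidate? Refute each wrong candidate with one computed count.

A: A1 gives 10 transactions, not 3
B: A2 gives 8 transactions, not 4
D: A1 gives 4 transactions, not 3
C: all counts match (3,4,3)

Answer: C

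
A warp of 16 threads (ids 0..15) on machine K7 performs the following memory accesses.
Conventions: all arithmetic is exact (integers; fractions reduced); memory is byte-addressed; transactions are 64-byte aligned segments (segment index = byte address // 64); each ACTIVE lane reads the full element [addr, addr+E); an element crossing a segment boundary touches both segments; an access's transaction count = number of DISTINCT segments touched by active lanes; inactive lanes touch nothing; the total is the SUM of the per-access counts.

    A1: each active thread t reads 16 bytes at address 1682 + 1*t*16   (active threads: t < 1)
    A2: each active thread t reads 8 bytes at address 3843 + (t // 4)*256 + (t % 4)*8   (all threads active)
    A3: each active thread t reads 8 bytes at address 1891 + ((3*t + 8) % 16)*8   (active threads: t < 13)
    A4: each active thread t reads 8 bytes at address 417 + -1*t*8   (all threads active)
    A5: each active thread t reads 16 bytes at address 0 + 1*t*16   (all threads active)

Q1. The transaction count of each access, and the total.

A1: 1 transaction
A2: 4 transactions
A3: 3 transactions
A4: 3 transactions
A5: 4 transactions

Answer: 1,4,3,3,4; total 15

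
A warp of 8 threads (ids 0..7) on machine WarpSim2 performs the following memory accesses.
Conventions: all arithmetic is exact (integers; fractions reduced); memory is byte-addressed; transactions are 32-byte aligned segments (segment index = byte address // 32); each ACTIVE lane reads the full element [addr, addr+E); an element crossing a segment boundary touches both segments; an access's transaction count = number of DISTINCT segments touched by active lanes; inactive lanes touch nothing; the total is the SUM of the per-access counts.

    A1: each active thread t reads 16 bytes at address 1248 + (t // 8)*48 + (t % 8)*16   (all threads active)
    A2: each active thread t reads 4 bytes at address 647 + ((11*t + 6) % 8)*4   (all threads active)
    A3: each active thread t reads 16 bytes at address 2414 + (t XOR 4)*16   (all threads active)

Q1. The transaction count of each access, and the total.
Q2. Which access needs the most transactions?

A1: 4 transactions
A2: 2 transactions
A3: 5 transactions

Answer: 4,2,5; total 11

Answer: A3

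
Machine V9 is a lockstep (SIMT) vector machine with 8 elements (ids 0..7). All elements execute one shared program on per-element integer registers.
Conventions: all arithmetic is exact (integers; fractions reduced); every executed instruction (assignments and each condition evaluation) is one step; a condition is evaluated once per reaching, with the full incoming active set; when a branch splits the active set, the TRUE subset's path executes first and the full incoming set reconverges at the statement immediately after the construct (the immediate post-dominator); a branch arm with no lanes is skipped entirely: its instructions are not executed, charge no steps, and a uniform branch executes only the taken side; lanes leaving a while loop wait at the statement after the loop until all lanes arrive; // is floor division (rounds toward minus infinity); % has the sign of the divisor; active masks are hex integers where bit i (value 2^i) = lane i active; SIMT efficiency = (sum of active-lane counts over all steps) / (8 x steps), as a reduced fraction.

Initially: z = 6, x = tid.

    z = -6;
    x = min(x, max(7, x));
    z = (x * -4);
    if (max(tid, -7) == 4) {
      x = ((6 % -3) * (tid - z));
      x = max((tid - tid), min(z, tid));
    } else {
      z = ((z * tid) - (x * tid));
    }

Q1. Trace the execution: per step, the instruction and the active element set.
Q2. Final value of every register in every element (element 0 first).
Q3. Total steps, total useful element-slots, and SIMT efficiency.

step 0: z <- -6                      0xff
step 1: x <- min(x, max(7, x))       0xff
step 2: z <- (x * -4)                0xff
step 3: eval (max(tid, -7) == 4)     0xff
step 4: x <- ((6 % -3) * (tid - z))  0x10
step 5: x <- max((tid - tid), min(z, tid)) 0x10
step 6: z <- ((z * tid) - (x * tid)) 0xef

Answer: 7 steps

z: 0,-5,-20,-45,-16,-125,-180,-245
x: 0,1,2,3,0,5,6,7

steps = 7; useful = 41; efficiency = 41/56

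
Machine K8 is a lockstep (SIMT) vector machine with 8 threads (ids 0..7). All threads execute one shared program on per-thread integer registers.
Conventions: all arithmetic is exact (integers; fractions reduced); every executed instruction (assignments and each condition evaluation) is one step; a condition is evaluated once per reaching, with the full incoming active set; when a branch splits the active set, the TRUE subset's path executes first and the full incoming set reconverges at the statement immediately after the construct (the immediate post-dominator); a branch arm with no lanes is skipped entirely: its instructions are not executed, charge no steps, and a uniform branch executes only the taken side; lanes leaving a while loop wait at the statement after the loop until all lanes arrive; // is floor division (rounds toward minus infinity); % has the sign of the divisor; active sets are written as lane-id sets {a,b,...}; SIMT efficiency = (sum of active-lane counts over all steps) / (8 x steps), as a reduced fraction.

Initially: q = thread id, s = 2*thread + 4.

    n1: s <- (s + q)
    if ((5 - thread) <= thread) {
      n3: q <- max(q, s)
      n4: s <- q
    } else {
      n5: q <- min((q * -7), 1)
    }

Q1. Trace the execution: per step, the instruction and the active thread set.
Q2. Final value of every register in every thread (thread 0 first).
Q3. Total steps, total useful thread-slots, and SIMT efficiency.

step 0: s <- (s + q)                 {0,1,2,3,4,5,6,7}
step 1: eval ((5 - thread) <= thread) {0,1,2,3,4,5,6,7}
step 2: q <- max(q, s)               {3,4,5,6,7}
step 3: s <- q                       {3,4,5,6,7}
step 4: q <- min((q * -7), 1)        {0,1,2}

Answer: 5 steps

q: 0,-7,-14,13,16,19,22,25
s: 4,7,10,13,16,19,22,25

steps = 5; useful = 29; efficiency = 29/40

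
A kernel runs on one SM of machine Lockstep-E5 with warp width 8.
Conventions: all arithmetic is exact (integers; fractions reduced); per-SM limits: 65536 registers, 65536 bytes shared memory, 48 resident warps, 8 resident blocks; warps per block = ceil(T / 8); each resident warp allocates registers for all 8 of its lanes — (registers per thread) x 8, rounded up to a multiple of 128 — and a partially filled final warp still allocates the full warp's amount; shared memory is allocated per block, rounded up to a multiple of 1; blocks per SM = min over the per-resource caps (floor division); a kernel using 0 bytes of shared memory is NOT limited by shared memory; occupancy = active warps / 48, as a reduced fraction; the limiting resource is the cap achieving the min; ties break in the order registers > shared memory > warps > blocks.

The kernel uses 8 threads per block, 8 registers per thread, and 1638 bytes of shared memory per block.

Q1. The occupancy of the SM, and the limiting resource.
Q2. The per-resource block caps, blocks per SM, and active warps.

Answer: occupancy 1/6, limited by blocks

registers: 512 blocks
shared memory: 40 blocks
warps: 48 blocks
blocks: 8 blocks

Answer: 8 blocks, 8 active warps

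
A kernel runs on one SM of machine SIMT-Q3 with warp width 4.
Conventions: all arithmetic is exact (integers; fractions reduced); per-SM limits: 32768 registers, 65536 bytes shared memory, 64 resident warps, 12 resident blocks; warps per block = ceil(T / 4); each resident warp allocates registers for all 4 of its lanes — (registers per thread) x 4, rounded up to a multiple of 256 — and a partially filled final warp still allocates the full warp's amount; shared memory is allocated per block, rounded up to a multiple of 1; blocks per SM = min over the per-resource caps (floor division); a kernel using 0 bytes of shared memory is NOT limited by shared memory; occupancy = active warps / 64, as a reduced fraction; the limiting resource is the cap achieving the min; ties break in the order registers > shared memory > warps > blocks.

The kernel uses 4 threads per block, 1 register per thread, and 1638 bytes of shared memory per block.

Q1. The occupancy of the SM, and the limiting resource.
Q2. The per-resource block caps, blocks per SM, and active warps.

Answer: occupancy 3/16, limited by blocks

registers: 128 blocks
shared memory: 40 blocks
warps: 64 blocks
blocks: 12 blocks

Answer: 12 blocks, 12 active warps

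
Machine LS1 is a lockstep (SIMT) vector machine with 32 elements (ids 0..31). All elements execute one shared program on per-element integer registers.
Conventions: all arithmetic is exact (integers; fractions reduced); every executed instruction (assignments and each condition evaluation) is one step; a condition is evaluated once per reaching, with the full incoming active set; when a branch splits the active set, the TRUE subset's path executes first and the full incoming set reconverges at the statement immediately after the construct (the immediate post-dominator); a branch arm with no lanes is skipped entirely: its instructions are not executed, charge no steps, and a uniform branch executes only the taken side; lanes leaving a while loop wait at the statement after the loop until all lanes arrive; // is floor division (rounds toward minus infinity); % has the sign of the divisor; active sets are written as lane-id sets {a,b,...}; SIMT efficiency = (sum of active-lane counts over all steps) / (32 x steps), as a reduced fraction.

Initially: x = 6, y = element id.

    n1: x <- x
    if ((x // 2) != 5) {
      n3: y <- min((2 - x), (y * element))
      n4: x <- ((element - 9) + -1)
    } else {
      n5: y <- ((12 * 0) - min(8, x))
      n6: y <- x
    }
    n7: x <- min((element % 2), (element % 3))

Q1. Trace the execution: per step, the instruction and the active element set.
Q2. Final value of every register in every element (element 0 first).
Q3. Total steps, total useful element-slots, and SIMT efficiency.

step 0: x <- x                       {0,1,2,3,4,5,6,7,8,9,10,11,12,13,14,15,16,17,18,19,20,21,22,23,24,25,26,27,28,29,30,31}
step 1: eval ((x // 2) != 5)         {0,1,2,3,4,5,6,7,8,9,10,11,12,13,14,15,16,17,18,19,20,21,22,23,24,25,26,27,28,29,30,31}
step 2: y <- min((2 - x), (y * element)) {0,1,2,3,4,5,6,7,8,9,10,11,12,13,14,15,16,17,18,19,20,21,22,23,24,25,26,27,28,29,30,31}
step 3: x <- ((element - 9) + -1)    {0,1,2,3,4,5,6,7,8,9,10,11,12,13,14,15,16,17,18,19,20,21,22,23,24,25,26,27,28,29,30,31}
step 4: x <- min((element % 2), (element % 3)) {0,1,2,3,4,5,6,7,8,9,10,11,12,13,14,15,16,17,18,19,20,21,22,23,24,25,26,27,28,29,30,31}

Answer: 5 steps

x: 0,1,0,0,0,1,0,1,0,0,0,1,0,1,0,0,0,1,0,1,0,0,0,1,0,1,0,0,0,1,0,1
y: -4,-4,-4,-4,-4,-4,-4,-4,-4,-4,-4,-4,-4,-4,-4,-4,-4,-4,-4,-4,-4,-4,-4,-4,-4,-4,-4,-4,-4,-4,-4,-4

steps = 5; useful = 160; efficiency = 160/160 = 1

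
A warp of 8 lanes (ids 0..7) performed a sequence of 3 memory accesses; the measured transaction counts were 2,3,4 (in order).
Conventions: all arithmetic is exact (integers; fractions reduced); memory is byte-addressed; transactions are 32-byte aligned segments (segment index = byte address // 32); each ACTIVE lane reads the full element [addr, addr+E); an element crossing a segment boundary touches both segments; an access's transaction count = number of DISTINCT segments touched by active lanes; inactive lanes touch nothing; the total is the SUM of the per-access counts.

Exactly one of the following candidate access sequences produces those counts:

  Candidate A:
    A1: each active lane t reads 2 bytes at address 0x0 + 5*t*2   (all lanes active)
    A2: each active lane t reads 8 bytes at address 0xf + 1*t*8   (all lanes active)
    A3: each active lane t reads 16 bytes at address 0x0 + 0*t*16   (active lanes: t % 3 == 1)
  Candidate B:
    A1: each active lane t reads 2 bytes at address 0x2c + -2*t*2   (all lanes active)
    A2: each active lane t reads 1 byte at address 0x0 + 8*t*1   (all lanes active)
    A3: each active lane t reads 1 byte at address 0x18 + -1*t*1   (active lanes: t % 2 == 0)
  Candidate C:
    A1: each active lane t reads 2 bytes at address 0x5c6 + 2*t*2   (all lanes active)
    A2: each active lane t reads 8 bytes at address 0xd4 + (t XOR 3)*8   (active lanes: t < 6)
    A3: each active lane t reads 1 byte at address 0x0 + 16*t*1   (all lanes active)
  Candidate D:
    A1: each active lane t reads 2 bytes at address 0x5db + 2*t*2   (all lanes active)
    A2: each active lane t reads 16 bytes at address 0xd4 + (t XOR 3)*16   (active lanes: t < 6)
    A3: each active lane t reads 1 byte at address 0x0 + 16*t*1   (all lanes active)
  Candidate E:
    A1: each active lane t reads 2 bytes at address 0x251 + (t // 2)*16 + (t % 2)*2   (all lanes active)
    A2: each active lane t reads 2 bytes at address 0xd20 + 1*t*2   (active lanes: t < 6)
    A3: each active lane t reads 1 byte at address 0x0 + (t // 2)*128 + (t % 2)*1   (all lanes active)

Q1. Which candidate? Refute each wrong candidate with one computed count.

A: A1 gives 3 transactions, not 2
B: A2 gives 2 transactions, not 3
D: A2 gives 5 transactions, not 3
E: A1 gives 3 transactions, not 2
C: all counts match (2,3,4)

Answer: C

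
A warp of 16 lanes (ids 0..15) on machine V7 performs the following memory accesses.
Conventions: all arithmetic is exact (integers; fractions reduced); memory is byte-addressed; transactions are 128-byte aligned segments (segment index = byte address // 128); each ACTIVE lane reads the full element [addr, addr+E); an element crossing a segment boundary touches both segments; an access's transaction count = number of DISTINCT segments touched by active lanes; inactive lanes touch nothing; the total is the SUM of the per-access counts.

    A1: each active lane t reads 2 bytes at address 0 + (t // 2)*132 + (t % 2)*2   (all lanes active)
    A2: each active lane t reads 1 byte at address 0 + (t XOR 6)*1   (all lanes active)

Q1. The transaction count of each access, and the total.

A1: 8 transactions
A2: 1 transaction

Answer: 8,1; total 9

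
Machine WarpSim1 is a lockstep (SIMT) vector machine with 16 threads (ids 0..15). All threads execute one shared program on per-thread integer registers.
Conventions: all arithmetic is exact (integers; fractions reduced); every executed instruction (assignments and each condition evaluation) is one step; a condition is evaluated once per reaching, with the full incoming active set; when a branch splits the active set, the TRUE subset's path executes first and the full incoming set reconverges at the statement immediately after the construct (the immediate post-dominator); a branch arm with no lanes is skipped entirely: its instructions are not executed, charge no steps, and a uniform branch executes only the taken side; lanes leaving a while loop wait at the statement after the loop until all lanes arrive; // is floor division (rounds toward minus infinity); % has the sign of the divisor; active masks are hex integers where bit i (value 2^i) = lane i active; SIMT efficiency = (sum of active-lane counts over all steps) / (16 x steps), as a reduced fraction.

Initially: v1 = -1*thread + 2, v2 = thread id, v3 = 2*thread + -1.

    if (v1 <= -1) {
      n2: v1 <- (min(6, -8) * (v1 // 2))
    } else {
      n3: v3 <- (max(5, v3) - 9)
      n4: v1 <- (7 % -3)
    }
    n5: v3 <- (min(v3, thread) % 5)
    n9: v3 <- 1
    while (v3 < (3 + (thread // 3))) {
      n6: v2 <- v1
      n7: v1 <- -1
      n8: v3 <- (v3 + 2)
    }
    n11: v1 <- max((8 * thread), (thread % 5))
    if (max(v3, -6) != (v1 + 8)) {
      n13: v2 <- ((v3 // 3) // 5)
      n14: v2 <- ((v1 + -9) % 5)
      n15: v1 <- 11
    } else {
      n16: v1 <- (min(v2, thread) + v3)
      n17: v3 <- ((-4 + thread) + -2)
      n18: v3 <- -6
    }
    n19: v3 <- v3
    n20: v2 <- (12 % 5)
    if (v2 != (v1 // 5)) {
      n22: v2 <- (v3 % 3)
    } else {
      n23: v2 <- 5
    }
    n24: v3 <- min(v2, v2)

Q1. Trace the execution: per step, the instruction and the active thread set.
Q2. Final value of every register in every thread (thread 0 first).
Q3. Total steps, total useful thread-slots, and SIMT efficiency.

step 0: eval (v1 <= -1)              0xffff
step 1: v1 <- (min(6, -8) * (v1 // 2)) 0xfff8
step 2: v3 <- (max(5, v3) - 9)       0x0007
step 3: v1 <- (7 % -3)               0x0007
step 4: v3 <- (min(v3, thread) % 5)  0xffff
step 5: v3 <- 1                      0xffff
step 6: eval (v3 < (3 + (thread // 3))) 0xffff
step 7: v2 <- v1                     0xffff
step 8: v1 <- -1                     0xffff
step 9: v3 <- (v3 + 2)               0xffff
step 10: eval (v3 < (3 + (thread // 3))) 0xffff
step 11: v2 <- v1                     0xfff8
step 12: v1 <- -1                     0xfff8
step 13: v3 <- (v3 + 2)               0xfff8
step 14: eval (v3 < (3 + (thread // 3))) 0xfff8
step 15: v2 <- v1                     0xfe00
step 16: v1 <- -1                     0xfe00
step 17: v3 <- (v3 + 2)               0xfe00
step 18: eval (v3 < (3 + (thread // 3))) 0xfe00
step 19: v2 <- v1                     0x8000
step 20: v1 <- -1                     0x8000
step 21: v3 <- (v3 + 2)               0x8000
step 22: eval (v3 < (3 + (thread // 3))) 0x8000
step 23: v1 <- max((8 * thread), (thread % 5)) 0xffff
step 24: eval (max(v3, -6) != (v1 + 8)) 0xffff
step 25: v2 <- ((v3 // 3) // 5)       0xffff
step 26: v2 <- ((v1 + -9) % 5)        0xffff
step 27: v1 <- 11                     0xffff
step 28: v3 <- v3                     0xffff
step 29: v2 <- (12 % 5)               0xffff
step 30: eval (v2 != (v1 // 5))       0xffff
step 31: v2 <- 5                      0xffff
step 32: v3 <- min(v2, v2)            0xffff

Answer: 33 steps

v1: 11,11,11,11,11,11,11,11,11,11,11,11,11,11,11,11
v2: 5,5,5,5,5,5,5,5,5,5,5,5,5,5,5,5
v3: 5,5,5,5,5,5,5,5,5,5,5,5,5,5,5,5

steps = 33; useful = 391; efficiency = 391/528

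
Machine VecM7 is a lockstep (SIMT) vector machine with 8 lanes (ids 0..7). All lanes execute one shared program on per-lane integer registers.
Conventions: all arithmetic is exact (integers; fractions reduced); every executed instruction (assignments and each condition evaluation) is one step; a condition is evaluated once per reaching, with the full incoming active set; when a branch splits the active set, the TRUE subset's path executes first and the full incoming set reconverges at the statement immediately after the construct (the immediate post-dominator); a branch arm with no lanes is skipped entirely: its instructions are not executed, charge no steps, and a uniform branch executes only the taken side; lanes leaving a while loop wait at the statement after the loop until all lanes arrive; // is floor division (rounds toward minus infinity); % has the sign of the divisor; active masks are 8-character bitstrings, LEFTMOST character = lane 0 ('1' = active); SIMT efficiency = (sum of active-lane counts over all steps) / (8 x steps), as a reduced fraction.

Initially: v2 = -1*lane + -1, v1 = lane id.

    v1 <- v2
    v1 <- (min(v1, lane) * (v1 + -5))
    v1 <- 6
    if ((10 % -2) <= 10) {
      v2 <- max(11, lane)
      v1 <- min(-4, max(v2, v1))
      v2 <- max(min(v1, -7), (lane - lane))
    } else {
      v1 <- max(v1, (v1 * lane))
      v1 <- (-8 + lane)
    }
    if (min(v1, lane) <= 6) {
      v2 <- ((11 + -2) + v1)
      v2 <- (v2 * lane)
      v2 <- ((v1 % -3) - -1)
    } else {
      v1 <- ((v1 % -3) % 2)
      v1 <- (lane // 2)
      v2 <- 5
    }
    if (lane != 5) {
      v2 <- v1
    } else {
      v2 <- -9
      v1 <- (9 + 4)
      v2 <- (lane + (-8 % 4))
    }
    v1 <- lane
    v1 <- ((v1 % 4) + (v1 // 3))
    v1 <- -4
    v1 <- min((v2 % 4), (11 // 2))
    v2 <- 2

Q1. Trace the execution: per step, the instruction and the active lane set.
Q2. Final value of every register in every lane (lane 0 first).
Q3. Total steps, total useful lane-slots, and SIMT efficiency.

step 0: v1 <- v2                     11111111
step 1: v1 <- (min(v1, lane) * (v1 + -5)) 11111111
step 2: v1 <- 6                      11111111
step 3: eval ((10 % -2) <= 10)       11111111
step 4: v2 <- max(11, lane)          11111111
step 5: v1 <- min(-4, max(v2, v1))   11111111
step 6: v2 <- max(min(v1, -7), (lane - lane)) 11111111
step 7: eval (min(v1, lane) <= 6)    11111111
step 8: v2 <- ((11 + -2) + v1)       11111111
step 9: v2 <- (v2 * lane)            11111111
step 10: v2 <- ((v1 % -3) - -1)       11111111
step 11: eval (lane != 5)             11111111
step 12: v2 <- v1                     11111011
step 13: v2 <- -9                     00000100
step 14: v1 <- (9 + 4)                00000100
step 15: v2 <- (lane + (-8 % 4))      00000100
step 16: v1 <- lane                   11111111
step 17: v1 <- ((v1 % 4) + (v1 // 3)) 11111111
step 18: v1 <- -4                     11111111
step 19: v1 <- min((v2 % 4), (11 // 2)) 11111111
step 20: v2 <- 2                      11111111

Answer: 21 steps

v2: 2,2,2,2,2,2,2,2
v1: 0,0,0,0,0,1,0,0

steps = 21; useful = 146; efficiency = 146/168 = 73/84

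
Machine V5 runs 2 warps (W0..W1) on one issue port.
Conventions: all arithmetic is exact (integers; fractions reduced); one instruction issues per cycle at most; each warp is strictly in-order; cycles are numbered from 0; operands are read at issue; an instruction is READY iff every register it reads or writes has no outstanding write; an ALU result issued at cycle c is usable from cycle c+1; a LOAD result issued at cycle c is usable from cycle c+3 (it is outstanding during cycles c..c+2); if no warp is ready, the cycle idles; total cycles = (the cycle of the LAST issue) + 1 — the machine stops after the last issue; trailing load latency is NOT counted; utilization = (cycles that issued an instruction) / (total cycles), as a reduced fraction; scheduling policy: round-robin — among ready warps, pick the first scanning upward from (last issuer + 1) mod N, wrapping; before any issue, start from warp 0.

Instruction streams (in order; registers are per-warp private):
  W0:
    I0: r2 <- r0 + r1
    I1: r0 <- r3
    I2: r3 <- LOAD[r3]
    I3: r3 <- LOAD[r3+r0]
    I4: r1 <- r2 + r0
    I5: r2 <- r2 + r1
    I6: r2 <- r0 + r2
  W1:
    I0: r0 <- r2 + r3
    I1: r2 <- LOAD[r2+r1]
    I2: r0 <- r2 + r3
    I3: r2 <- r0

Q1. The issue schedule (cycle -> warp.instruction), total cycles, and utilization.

cycle 0: W0.I0
cycle 1: W1.I0
cycle 2: W0.I1
cycle 3: W1.I1
cycle 4: W0.I2
cycle 5: idle
cycle 6: W1.I2
cycle 7: W0.I3
cycle 8: W1.I3
cycle 9: W0.I4
cycle 10: W0.I5
cycle 11: W0.I6

Answer: 12 cycles, utilization 11/12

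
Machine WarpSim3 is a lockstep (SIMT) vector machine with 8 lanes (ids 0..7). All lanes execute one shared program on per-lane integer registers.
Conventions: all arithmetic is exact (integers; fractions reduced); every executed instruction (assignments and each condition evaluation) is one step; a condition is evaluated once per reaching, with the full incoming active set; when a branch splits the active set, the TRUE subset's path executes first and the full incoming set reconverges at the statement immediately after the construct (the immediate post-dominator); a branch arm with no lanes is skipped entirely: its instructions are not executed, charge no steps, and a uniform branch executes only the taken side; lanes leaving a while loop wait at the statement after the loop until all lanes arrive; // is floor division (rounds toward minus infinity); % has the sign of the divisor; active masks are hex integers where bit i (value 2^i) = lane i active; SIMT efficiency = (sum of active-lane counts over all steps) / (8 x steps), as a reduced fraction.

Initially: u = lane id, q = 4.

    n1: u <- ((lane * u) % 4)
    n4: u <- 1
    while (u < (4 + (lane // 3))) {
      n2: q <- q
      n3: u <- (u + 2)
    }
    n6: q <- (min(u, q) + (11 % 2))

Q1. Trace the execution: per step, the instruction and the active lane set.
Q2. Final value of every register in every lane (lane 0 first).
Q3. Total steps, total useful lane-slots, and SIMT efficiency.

step 0: u <- ((lane * u) % 4)        0xff
step 1: u <- 1                       0xff
step 2: eval (u < (4 + (lane // 3))) 0xff
step 3: q <- q                       0xff
step 4: u <- (u + 2)                 0xff
step 5: eval (u < (4 + (lane // 3))) 0xff
step 6: q <- q                       0xff
step 7: u <- (u + 2)                 0xff
step 8: eval (u < (4 + (lane // 3))) 0xff
step 9: q <- q                       0xc0
step 10: u <- (u + 2)                 0xc0
step 11: eval (u < (4 + (lane // 3))) 0xc0
step 12: q <- (min(u, q) + (11 % 2))  0xff

Answer: 13 steps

u: 5,5,5,5,5,5,7,7
q: 5,5,5,5,5,5,5,5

steps = 13; useful = 86; efficiency = 86/104 = 43/52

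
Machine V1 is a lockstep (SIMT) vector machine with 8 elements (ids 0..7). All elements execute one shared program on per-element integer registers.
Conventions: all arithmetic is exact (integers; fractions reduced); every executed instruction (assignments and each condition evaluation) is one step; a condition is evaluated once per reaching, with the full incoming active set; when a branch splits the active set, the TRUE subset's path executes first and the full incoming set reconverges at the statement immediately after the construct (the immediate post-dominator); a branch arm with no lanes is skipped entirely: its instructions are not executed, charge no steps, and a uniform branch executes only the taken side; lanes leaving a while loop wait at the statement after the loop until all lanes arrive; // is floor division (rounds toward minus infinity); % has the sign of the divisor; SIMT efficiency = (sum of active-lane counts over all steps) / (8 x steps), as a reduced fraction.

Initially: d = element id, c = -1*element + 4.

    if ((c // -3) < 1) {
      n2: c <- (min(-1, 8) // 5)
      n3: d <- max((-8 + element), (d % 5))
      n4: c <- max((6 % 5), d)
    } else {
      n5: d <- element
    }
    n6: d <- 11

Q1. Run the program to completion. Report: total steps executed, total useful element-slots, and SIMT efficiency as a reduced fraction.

Answer: 6 steps, 38 useful, 19/24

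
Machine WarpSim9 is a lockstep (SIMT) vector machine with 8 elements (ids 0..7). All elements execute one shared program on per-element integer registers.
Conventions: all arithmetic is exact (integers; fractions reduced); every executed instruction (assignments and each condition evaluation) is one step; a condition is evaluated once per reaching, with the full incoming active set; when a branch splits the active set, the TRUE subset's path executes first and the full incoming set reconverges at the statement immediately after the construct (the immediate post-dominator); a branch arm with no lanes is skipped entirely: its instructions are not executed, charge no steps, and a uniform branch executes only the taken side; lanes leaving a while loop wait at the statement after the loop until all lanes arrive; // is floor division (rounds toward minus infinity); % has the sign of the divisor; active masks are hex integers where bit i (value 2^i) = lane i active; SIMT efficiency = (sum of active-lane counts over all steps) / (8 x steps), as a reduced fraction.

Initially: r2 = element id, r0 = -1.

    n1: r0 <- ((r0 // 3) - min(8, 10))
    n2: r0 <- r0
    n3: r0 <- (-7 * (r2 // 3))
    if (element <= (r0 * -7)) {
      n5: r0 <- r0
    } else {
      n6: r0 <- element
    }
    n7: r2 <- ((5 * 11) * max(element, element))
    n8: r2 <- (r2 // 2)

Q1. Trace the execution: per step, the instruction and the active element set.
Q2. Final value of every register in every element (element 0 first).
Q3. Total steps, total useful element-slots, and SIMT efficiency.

step 0: r0 <- ((r0 // 3) - min(8, 10)) 0xff
step 1: r0 <- r0                     0xff
step 2: r0 <- (-7 * (r2 // 3))       0xff
step 3: eval (element <= (r0 * -7))  0xff
step 4: r0 <- r0                     0xf9
step 5: r0 <- element                0x06
step 6: r2 <- ((5 * 11) * max(element, element)) 0xff
step 7: r2 <- (r2 // 2)              0xff

Answer: 8 steps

r2: 0,27,55,82,110,137,165,192
r0: 0,1,2,-7,-7,-7,-14,-14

steps = 8; useful = 56; efficiency = 56/64 = 7/8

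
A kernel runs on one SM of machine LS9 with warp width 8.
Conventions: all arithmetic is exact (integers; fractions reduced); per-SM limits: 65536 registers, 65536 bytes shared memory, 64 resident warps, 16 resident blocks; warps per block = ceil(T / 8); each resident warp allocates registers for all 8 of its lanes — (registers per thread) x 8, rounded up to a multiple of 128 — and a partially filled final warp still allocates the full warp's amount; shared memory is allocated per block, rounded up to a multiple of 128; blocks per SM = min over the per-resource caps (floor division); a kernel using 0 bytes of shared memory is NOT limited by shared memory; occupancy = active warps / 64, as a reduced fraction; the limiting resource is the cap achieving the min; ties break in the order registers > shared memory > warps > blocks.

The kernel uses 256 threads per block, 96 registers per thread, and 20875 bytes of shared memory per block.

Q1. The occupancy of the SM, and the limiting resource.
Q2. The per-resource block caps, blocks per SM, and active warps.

Answer: occupancy 1, limited by registers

registers: 2 blocks
shared memory: 3 blocks
warps: 2 blocks
blocks: 16 blocks

Answer: 2 blocks, 64 active warps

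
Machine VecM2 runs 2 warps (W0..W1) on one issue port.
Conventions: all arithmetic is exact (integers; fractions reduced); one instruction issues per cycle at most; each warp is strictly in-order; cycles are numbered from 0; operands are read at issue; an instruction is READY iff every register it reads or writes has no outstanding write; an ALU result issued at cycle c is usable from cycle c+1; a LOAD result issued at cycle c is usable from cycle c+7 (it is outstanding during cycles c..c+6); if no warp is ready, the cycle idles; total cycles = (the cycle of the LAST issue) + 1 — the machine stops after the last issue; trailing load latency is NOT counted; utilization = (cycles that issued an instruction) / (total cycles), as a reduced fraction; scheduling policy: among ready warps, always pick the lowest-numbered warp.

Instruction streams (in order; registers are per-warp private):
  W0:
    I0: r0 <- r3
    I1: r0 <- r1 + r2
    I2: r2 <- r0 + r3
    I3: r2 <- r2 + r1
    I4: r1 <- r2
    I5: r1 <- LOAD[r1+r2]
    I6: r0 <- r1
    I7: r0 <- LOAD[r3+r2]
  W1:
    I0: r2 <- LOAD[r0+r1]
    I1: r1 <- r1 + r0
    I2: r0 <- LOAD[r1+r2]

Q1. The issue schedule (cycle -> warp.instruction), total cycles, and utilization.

cycle 0: W0.I0
cycle 1: W0.I1
cycle 2: W0.I2
cycle 3: W0.I3
cycle 4: W0.I4
cycle 5: W0.I5
cycle 6: W1.I0
cycle 7: W1.I1
cycle 8: idle
cycle 9: idle
cycle 10: idle
cycle 11: idle
cycle 12: W0.I6
cycle 13: W0.I7
cycle 14: W1.I2

Answer: 15 cycles, utilization 11/15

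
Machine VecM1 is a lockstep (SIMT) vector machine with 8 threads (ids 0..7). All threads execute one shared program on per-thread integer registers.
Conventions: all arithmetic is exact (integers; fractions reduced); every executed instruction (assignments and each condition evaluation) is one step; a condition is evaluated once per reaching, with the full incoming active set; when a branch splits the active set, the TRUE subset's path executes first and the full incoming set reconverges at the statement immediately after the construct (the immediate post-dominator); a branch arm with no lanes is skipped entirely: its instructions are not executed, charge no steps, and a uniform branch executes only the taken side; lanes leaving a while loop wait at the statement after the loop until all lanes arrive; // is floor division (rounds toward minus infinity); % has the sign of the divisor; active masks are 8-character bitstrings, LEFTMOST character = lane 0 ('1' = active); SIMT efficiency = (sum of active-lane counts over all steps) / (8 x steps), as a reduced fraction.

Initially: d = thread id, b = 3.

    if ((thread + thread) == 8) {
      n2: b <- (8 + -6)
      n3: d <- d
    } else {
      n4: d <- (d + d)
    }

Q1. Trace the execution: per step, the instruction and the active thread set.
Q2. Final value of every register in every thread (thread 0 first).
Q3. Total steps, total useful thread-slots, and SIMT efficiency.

step 0: eval ((thread + thread) == 8) 11111111
step 1: b <- (8 + -6)                00001000
step 2: d <- d                       00001000
step 3: d <- (d + d)                 11110111

Answer: 4 steps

d: 0,2,4,6,4,10,12,14
b: 3,3,3,3,2,3,3,3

steps = 4; useful = 17; efficiency = 17/32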